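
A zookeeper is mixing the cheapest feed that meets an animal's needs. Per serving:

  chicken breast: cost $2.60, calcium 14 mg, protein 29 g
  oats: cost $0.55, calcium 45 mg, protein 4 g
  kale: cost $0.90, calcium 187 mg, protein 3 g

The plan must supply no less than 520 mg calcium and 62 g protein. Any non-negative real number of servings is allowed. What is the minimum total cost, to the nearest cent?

chicken breast only: max(520/14, 62/29) = 37.14 servings → $96.57.
oats only: max(520/45, 62/4) = 15.5 servings → $8.53.
kale only: max(520/187, 62/3) = 20.67 servings → $18.60.
chicken breast + oats with both tight: 0.5685 servings and 11.38 servings → $7.74.
chicken breast + kale with both tight: 1.865 servings and 2.641 servings → $7.23.
oats + kale: the both-tight solution has a negative serving — not a feasible corner.
So the least-cost plan costs $7.23.

$7.23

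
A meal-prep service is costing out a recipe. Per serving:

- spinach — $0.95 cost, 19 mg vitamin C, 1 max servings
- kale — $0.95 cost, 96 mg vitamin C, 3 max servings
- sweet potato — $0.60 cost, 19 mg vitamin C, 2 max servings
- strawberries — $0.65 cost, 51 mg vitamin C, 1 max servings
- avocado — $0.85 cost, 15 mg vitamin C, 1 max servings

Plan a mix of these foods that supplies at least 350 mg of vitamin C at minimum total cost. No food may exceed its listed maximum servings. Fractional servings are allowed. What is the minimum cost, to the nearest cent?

Cost per mg of vitamin C: kale $0.0099, strawberries $0.0127, sweet potato $0.0316, spinach $0.0500, avocado $0.0567.
Take 3 servings of kale: +288.0 mg vitamin C for $2.85 (total $2.85, still need 62.0 mg).
Take 1 serving of strawberries: +51.0 mg vitamin C for $0.65 (total $3.50, still need 11.0 mg).
Take 0.5789 servings of sweet potato: +11.0 mg vitamin C for $0.35 (total $3.85, still need 0.0 mg).
Greedy by cheapest-per-mg is optimal for a single linear constraint, so the minimum cost is $3.85.

$3.85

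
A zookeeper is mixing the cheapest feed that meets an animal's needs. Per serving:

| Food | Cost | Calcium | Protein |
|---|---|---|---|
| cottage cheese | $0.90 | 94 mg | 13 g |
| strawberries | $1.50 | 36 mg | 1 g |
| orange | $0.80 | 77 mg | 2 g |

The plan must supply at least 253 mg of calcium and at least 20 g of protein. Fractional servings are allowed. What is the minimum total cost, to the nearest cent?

Check every corner: each single food scaled to meet both minima, and each pair solved so both constraints bind.
cottage cheese only: max(253/94, 20/13) = 2.691 servings → $2.42.
strawberries only: max(253/36, 20/1) = 20 servings → $30.00.
orange only: max(253/77, 20/2) = 10 servings → $8.00.
cottage cheese + strawberries with both tight: 1.249 servings and 3.767 servings → $6.77.
cottage cheese + orange with both tight: 1.272 servings and 1.733 servings → $2.53.
strawberries + orange with both targets exact would need a negative amount; discard.
Cheapest feasible corner: $2.42.

$2.42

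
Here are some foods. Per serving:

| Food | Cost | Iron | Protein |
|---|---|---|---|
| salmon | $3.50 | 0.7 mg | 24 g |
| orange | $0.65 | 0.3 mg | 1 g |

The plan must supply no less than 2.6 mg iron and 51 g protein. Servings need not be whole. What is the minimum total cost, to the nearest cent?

A basic optimal solution has at most two foods positive. Try each food alone and each pair with both targets met exactly.
salmon only: max(2.6/0.7, 51/24) = 3.714 servings → $13.00.
orange only: max(2.6/0.3, 51/1) = 51 servings → $33.15.
salmon + orange with both tight: 1.954 servings and 4.108 servings → $9.51.
So the least-cost plan costs $9.51.

$9.51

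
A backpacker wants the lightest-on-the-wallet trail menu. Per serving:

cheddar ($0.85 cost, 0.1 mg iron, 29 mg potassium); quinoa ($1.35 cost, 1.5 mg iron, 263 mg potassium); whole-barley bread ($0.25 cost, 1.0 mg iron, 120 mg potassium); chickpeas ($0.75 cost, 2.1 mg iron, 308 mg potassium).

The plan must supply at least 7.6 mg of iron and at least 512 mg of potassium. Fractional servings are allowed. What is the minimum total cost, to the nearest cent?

$1.90

cheddar only: max(7.6/0.1, 512/29) = 76 servings → $64.60.
quinoa only: max(7.6/1.5, 512/263) = 5.067 servings → $6.84.
whole-barley bread only: max(7.6/1.0, 512/120) = 7.6 servings → $1.90.
chickpeas only: max(7.6/2.1, 512/308) = 3.619 servings → $2.71.
cheddar + quinoa: intersection lies outside the first quadrant.
cheddar + whole-barley bread: the both-tight solution has a negative serving — not a feasible corner.
cheddar + chickpeas: the both-tight solution has a negative serving — not a feasible corner.
quinoa + whole-barley bread: the both-tight solution has a negative serving — not a feasible corner.
quinoa + chickpeas: the both-tight solution has a negative serving — not a feasible corner.
whole-barley bread + chickpeas: intersection lies outside the first quadrant.
Cheapest feasible corner: $1.90.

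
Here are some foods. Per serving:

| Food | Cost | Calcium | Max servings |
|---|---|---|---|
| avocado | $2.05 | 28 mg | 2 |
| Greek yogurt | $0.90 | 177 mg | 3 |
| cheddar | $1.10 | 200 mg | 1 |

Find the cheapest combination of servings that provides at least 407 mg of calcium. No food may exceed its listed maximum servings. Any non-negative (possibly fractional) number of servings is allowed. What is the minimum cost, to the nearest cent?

Cost per mg of calcium: Greek yogurt $0.0051, cheddar $0.0055, avocado $0.0732.
Take 2.299 servings of Greek yogurt: +407.0 mg calcium for $2.07 (total $2.07, still need 0.0 mg).
Greedy by cheapest-per-mg is optimal for a single linear constraint, so the minimum cost is $2.07.

$2.07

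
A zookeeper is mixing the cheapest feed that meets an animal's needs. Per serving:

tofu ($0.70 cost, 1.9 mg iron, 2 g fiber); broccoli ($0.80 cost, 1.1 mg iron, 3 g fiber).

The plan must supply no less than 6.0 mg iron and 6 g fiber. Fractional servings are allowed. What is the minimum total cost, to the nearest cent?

An LP optimum is at a vertex; with two nutrient constraints at most two foods are used. Check each candidate.
tofu only: max(6.0/1.9, 6/2) = 3.158 servings → $2.21.
broccoli only: max(6.0/1.1, 6/3) = 5.455 servings → $4.36.
tofu + broccoli: the both-tight solution has a negative serving — not a feasible corner.
So the least-cost plan costs $2.21.

$2.21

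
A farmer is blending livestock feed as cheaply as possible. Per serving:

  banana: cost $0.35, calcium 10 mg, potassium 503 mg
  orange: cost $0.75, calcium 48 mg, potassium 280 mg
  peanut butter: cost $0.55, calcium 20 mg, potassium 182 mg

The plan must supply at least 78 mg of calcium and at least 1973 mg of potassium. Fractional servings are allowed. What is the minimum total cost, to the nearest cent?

$1.88

An LP optimum is at a vertex; with two nutrient constraints at most two foods are used. Check each candidate.
banana only: max(78/10, 1973/503) = 7.8 servings → $2.73.
orange only: max(78/48, 1973/280) = 7.046 servings → $5.28.
peanut butter only: max(78/20, 1973/182) = 10.84 servings → $5.96.
banana + orange with both tight: 3.414 servings and 0.9138 servings → $1.88.
banana + peanut butter with both tight: 3.066 servings and 2.367 servings → $2.37.
orange + peanut butter: intersection lies outside the first quadrant.
So the least-cost plan costs $1.88.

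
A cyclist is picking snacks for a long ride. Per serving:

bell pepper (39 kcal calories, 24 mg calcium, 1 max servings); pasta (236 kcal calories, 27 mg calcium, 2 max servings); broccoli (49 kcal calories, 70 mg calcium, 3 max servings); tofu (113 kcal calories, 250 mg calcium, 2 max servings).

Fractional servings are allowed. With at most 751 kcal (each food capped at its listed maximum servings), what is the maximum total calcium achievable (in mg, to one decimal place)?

772.8 mg

Calcium per kcal: tofu 2.212, broccoli 1.429, bell pepper 0.6154, pasta 0.1144.
Take 2 servings of tofu: uses 226 kcal, +500.0 mg calcium (running total 500.0 mg).
Take 3 servings of broccoli: uses 147 kcal, +210.0 mg calcium (running total 710.0 mg).
Take 1 serving of bell pepper: uses 39 kcal, +24.0 mg calcium (running total 734.0 mg).
Take 1.436 servings of pasta: uses 339 kcal, +38.8 mg calcium (running total 772.8 mg).
Filling greedily by calcium-per-kcal is optimal for one linear limit, giving 772.8 mg.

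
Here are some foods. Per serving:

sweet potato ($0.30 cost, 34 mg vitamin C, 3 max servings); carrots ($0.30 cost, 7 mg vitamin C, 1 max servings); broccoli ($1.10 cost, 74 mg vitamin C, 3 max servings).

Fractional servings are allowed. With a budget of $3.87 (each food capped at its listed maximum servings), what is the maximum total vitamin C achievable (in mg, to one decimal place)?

301.8 mg

Vitamin C per dollar: sweet potato 113.3, broccoli 67.27, carrots 23.33.
Take 3 servings of sweet potato: spends $0.90, +102.0 mg vitamin C (running total 102.0 mg).
Take 2.7 servings of broccoli: spends $2.97, +199.8 mg vitamin C (running total 301.8 mg).
Greedy by best ratio exhausts the cost allowance optimally: 301.8 mg.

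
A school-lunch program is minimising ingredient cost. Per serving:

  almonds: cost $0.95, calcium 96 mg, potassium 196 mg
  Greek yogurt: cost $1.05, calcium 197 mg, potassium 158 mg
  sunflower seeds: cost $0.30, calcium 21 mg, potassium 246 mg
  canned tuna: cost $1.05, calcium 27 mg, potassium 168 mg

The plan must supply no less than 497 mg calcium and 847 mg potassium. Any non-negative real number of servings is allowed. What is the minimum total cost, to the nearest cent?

Two binding constraints pin down two serving amounts, so the optimal mix uses at most two foods. The candidates are each food alone (scaled to the tighter of calcium/potassium) and each pair with both constraints tight.
almonds only: max(497/96, 847/196) = 5.177 servings → $4.92.
Greek yogurt only: max(497/197, 847/158) = 5.361 servings → $5.63.
sunflower seeds only: max(497/21, 847/246) = 23.67 servings → $7.10.
canned tuna only: max(497/27, 847/168) = 18.41 servings → $19.33.
almonds + Greek yogurt with both tight: 3.768 servings and 0.6867 servings → $4.30.
almonds + sunflower seeds: intersection lies outside the first quadrant.
almonds + canned tuna: the both-tight solution has a negative serving — not a feasible corner.
Greek yogurt + sunflower seeds with both tight: 2.314 servings and 1.957 servings → $3.02.
Greek yogurt + canned tuna with both tight: 2.103 servings and 3.064 servings → $5.43.
sunflower seeds + canned tuna with both targets exact would need a negative amount; discard.
The minimum over all feasible corners is $3.02.

$3.02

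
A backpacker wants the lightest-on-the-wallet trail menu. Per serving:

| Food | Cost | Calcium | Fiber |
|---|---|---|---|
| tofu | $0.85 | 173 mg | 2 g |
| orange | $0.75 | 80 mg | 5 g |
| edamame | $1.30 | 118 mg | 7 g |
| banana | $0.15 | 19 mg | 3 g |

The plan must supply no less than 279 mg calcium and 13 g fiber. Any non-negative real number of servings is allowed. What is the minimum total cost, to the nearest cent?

An LP optimum is at a vertex; with two nutrient constraints at most two foods are used. Check each candidate.
tofu only: max(279/173, 13/2) = 6.5 servings → $5.53.
orange only: max(279/80, 13/5) = 3.487 servings → $2.62.
edamame only: max(279/118, 13/7) = 2.364 servings → $3.07.
banana only: max(279/19, 13/3) = 14.68 servings → $2.20.
tofu + orange with both tight: 0.5035 servings and 2.399 servings → $2.23.
tofu + edamame with both tight: 0.4297 servings and 1.734 servings → $2.62.
tofu + banana with both tight: 1.227 servings and 3.516 servings → $1.57.
orange + edamame with both targets exact would need a negative amount; discard.
orange + banana: intersection lies outside the first quadrant.
edamame + banana with both targets exact would need a negative amount; discard.
The minimum over all feasible corners is $1.57.

$1.57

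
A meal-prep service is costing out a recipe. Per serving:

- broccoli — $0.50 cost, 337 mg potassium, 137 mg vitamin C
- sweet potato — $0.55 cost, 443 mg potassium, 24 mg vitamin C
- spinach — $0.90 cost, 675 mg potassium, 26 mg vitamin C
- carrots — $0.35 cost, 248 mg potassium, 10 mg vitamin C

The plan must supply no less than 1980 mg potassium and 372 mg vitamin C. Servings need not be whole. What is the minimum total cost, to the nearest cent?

$2.64

broccoli only: max(1980/337, 372/137) = 5.875 servings → $2.94.
sweet potato only: max(1980/443, 372/24) = 15.5 servings → $8.53.
spinach only: max(1980/675, 372/26) = 14.31 servings → $12.88.
carrots only: max(1980/248, 372/10) = 37.2 servings → $13.02.
broccoli + sweet potato with both tight: 2.229 servings and 2.774 servings → $2.64.
broccoli + spinach with both tight: 2.385 servings and 1.743 servings → $2.76.
broccoli + carrots with both tight: 2.367 servings and 4.767 servings → $2.85.
sweet potato + spinach: intersection lies outside the first quadrant.
sweet potato + carrots: the both-tight solution has a negative serving — not a feasible corner.
spinach + carrots: the both-tight solution has a negative serving — not a feasible corner.
So the least-cost plan costs $2.64.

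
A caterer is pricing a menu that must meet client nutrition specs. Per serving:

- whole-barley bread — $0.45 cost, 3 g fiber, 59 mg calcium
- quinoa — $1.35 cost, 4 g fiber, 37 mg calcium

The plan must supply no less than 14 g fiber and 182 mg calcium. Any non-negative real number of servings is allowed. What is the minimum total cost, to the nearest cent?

$2.10

This is a tiny linear program; its minimum lies at a vertex of the feasible set. List the vertices and price them.
whole-barley bread only: max(14/3, 182/59) = 4.667 servings → $2.10.
quinoa only: max(14/4, 182/37) = 4.919 servings → $6.64.
whole-barley bread + quinoa with both tight: 1.68 servings and 2.24 servings → $3.78.
So the least-cost plan costs $2.10.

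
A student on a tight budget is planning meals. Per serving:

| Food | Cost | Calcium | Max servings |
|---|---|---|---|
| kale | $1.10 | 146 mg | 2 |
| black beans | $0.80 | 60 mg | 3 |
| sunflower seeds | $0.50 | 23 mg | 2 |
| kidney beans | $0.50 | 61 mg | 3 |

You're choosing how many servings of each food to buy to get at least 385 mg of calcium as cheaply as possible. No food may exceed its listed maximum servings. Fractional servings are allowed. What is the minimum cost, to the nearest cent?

$2.96

Cost per mg of calcium: kale $0.0075, kidney beans $0.0082, black beans $0.0133, sunflower seeds $0.0217.
Take 2 servings of kale: +292.0 mg calcium for $2.20 (total $2.20, still need 93.0 mg).
Take 1.525 servings of kidney beans: +93.0 mg calcium for $0.76 (total $2.96, still need 0.0 mg).
Filling from the cheapest source first is optimal under one linear minimum: $2.96.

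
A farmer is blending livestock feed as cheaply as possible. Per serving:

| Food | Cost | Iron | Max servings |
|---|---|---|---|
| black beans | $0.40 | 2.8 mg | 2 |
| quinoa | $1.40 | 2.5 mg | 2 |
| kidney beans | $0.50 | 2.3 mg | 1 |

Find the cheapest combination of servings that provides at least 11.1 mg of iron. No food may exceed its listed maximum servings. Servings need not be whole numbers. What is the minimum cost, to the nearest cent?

$3.09

Cost per mg of iron: black beans $0.1429, kidney beans $0.2174, quinoa $0.5600.
Take 2 servings of black beans: +5.6 mg iron for $0.80 (total $0.80, still need 5.5 mg).
Take 1 serving of kidney beans: +2.3 mg iron for $0.50 (total $1.30, still need 3.2 mg).
Take 1.28 servings of quinoa: +3.2 mg iron for $1.79 (total $3.09, still need 0.0 mg).
Greedy by cheapest-per-mg is optimal for a single linear constraint, so the minimum cost is $3.09.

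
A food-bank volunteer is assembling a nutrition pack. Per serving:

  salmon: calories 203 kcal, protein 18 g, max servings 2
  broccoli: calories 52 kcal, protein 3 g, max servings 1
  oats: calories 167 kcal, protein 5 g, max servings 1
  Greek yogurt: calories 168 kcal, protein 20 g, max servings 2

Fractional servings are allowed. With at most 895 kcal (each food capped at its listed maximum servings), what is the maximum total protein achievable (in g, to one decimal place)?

Protein per kcal: Greek yogurt 0.119, salmon 0.08867, broccoli 0.05769, oats 0.02994.
Take 2 servings of Greek yogurt: uses 336 kcal, +40.0 g protein (running total 40.0 g).
Take 2 servings of salmon: uses 406 kcal, +36.0 g protein (running total 76.0 g).
Take 1 serving of broccoli: uses 52 kcal, +3.0 g protein (running total 79.0 g).
Take 0.6048 servings of oats: uses 101 kcal, +3.0 g protein (running total 82.0 g).
Greedy by best ratio exhausts the calories allowance optimally: 82.0 g.

82.0 g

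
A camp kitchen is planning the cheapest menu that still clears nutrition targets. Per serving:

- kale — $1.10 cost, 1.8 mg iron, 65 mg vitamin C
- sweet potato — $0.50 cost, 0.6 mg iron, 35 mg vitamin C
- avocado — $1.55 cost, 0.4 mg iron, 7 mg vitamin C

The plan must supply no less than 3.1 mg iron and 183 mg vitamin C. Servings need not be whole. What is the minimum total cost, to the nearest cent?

Compare the cost at each extreme point of the feasible region.
kale only: max(3.1/1.8, 183/65) = 2.815 servings → $3.10.
sweet potato only: max(3.1/0.6, 183/35) = 5.229 servings → $2.61.
avocado only: max(3.1/0.4, 183/7) = 26.14 servings → $40.52.
kale + sweet potato: the both-tight solution has a negative serving — not a feasible corner.
kale + avocado with both targets exact would need a negative amount; discard.
sweet potato + avocado: intersection lies outside the first quadrant.
So the least-cost plan costs $2.61.

$2.61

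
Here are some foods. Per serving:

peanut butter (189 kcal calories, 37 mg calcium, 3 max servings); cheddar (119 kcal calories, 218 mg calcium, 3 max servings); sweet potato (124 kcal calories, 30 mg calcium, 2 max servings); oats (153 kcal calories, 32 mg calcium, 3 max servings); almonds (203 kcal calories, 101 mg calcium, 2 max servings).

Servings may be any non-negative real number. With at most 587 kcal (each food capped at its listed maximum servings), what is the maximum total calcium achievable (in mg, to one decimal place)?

768.4 mg

Calcium per kcal: cheddar 1.832, almonds 0.4975, sweet potato 0.2419, oats 0.2092, peanut butter 0.1958.
Take 3 servings of cheddar: uses 357 kcal, +654.0 mg calcium (running total 654.0 mg).
Take 1.133 servings of almonds: uses 230 kcal, +114.4 mg calcium (running total 768.4 mg).
Filling greedily by calcium-per-kcal is optimal for one linear limit, giving 768.4 mg.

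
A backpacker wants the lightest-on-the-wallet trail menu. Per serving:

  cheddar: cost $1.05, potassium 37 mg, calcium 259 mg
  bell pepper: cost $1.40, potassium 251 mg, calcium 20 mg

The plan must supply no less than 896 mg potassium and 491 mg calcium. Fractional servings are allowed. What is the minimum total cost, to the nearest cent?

$6.38

Check every corner: each single food scaled to meet both minima, and each pair solved so both constraints bind.
cheddar only: max(896/37, 491/259) = 24.22 servings → $25.43.
bell pepper only: max(896/251, 491/20) = 24.55 servings → $34.37.
cheddar + bell pepper with both tight: 1.639 servings and 3.328 servings → $6.38.
Cheapest feasible corner: $6.38.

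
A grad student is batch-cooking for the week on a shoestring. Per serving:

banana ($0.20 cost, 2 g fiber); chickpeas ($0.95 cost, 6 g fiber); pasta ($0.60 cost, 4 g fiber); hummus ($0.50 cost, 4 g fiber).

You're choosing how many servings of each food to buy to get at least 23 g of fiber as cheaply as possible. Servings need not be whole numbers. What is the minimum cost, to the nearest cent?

$2.30

Cost per g of fiber: banana $0.1000, hummus $0.1250, pasta $0.1500, chickpeas $0.1583.
With no serving limits, use only banana: 23 g / 2 g = 11.5 servings × $0.20 = $2.30.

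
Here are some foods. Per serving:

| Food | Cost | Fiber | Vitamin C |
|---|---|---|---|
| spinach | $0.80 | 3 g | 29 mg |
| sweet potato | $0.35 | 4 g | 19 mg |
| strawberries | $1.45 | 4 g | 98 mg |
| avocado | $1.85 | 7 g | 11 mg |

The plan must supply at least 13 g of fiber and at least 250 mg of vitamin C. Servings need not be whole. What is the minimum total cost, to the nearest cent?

For a min-cost LP with two ≥-constraints, a basic feasible solution has at most two positive variables.
spinach only: max(13/3, 250/29) = 8.621 servings → $6.90.
sweet potato only: max(13/4, 250/19) = 13.16 servings → $4.61.
strawberries only: max(13/4, 250/98) = 3.25 servings → $4.71.
avocado only: max(13/7, 250/11) = 22.73 servings → $42.05.
spinach + sweet potato: the both-tight solution has a negative serving — not a feasible corner.
spinach + strawberries with both tight: 1.539 servings and 2.096 servings → $4.27.
spinach + avocado: intersection lies outside the first quadrant.
sweet potato + strawberries with both tight: 0.8671 servings and 2.383 servings → $3.76.
sweet potato + avocado: the both-tight solution has a negative serving — not a feasible corner.
strawberries + avocado with both tight: 2.503 servings and 0.4268 servings → $4.42.
So the least-cost plan costs $3.76.

$3.76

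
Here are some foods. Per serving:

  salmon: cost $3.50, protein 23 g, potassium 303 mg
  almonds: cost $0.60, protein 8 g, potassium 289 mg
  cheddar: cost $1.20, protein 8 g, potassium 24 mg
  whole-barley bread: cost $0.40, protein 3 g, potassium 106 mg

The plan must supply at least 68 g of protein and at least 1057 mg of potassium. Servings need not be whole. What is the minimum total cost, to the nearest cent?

Compare the cost at each extreme point of the feasible region.
salmon only: max(68/23, 1057/303) = 3.488 servings → $12.21.
almonds only: max(68/8, 1057/289) = 8.5 servings → $5.10.
cheddar only: max(68/8, 1057/24) = 44.04 servings → $52.85.
whole-barley bread only: max(68/3, 1057/106) = 22.67 servings → $9.07.
salmon + almonds with both tight: 2.651 servings and 0.8778 servings → $9.81.
salmon + cheddar: the both-tight solution has a negative serving — not a feasible corner.
salmon + whole-barley bread with both tight: 2.64 servings and 2.424 servings → $10.21.
almonds + cheddar with both tight: 3.219 servings and 5.281 servings → $8.27.
almonds + whole-barley bread: intersection lies outside the first quadrant.
cheddar + whole-barley bread with both tight: 5.202 servings and 8.794 servings → $9.76.
So the least-cost plan costs $5.10.

$5.10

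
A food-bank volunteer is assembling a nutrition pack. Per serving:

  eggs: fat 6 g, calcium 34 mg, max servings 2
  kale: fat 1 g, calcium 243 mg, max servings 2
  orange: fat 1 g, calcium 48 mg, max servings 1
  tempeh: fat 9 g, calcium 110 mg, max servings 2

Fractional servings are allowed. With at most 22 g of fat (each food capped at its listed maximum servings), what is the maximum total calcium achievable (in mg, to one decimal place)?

Calcium per g fat: kale 243, orange 48, tempeh 12.22, eggs 5.667.
Take 2 servings of kale: uses 2 g fat, +486.0 mg calcium (running total 486.0 mg).
Take 1 serving of orange: uses 1 g fat, +48.0 mg calcium (running total 534.0 mg).
Take 2 servings of tempeh: uses 18 g fat, +220.0 mg calcium (running total 754.0 mg).
Take 0.1667 servings of eggs: uses 1 g fat, +5.7 mg calcium (running total 759.7 mg).
Greedy by best ratio exhausts the fat allowance optimally: 759.7 mg.

759.7 mg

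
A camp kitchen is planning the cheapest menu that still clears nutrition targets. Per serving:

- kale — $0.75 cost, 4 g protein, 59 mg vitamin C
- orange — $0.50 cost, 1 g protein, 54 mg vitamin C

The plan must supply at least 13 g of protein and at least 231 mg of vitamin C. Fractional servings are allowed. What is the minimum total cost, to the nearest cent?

$2.75

kale only: max(13/4, 231/59) = 3.915 servings → $2.94.
orange only: max(13/1, 231/54) = 13 servings → $6.50.
kale + orange with both tight: 3 servings and 1 serving → $2.75.
Cheapest feasible corner: $2.75.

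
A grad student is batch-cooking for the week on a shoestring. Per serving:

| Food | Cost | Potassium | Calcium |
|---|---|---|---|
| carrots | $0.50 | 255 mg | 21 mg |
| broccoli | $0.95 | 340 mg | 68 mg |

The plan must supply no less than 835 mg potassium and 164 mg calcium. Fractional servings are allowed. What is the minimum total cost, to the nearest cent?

$2.31

This is a tiny linear program; its minimum lies at a vertex of the feasible set. List the vertices and price them.
carrots only: max(835/255, 164/21) = 7.81 servings → $3.90.
broccoli only: max(835/340, 164/68) = 2.456 servings → $2.33.
carrots + broccoli with both tight: 0.1 servings and 2.381 servings → $2.31.
Cheapest feasible corner: $2.31.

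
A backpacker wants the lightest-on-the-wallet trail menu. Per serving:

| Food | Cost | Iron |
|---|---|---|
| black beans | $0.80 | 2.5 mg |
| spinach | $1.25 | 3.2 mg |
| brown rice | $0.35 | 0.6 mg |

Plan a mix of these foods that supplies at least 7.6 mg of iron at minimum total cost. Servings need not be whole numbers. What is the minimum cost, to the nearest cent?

$2.43

Cost per mg of iron: black beans $0.3200, spinach $0.3906, brown rice $0.5833.
With no serving limits, use only black beans: 7.6 mg / 2.5 mg = 3.04 servings × $0.80 = $2.43.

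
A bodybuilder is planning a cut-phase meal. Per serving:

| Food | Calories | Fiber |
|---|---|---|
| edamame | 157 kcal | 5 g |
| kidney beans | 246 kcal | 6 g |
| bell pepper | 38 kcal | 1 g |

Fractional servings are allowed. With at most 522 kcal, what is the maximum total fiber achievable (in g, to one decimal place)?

Fiber per kcal: edamame 0.03185, bell pepper 0.02632, kidney beans 0.02439.
With no serving limits, spend the whole calories allowance on edamame: 522 kcal / 157 kcal × 5 g = 16.6 g.

16.6 g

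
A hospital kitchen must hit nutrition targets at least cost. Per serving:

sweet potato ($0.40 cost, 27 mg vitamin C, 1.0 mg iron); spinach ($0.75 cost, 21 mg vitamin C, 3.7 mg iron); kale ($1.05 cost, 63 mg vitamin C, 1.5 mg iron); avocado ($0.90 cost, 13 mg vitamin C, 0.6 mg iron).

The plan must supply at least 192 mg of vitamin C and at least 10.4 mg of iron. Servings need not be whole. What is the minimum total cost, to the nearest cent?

$3.34

This is a tiny linear program; its minimum lies at a vertex of the feasible set. List the vertices and price them.
sweet potato only: max(192/27, 10.4/1.0) = 10.4 servings → $4.16.
spinach only: max(192/21, 10.4/3.7) = 9.143 servings → $6.86.
kale only: max(192/63, 10.4/1.5) = 6.933 servings → $7.28.
avocado only: max(192/13, 10.4/0.6) = 17.33 servings → $15.60.
sweet potato + spinach with both tight: 6.236 servings and 1.125 servings → $3.34.
sweet potato + kale with both targets exact would need a negative amount; discard.
sweet potato + avocado: the both-tight solution has a negative serving — not a feasible corner.
spinach + kale with both tight: 1.821 servings and 2.44 servings → $3.93.
spinach + avocado with both tight: 0.5634 servings and 13.86 servings → $12.90.
kale + avocado with both targets exact would need a negative amount; discard.
The minimum over all feasible corners is $3.34.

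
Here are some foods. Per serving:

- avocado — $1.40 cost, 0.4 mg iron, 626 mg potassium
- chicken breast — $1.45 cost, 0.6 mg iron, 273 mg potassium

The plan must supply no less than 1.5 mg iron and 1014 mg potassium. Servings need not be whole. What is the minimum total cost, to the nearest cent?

$3.95

With two linear requirements the optimum uses one or two foods; enumerate the corners.
avocado only: max(1.5/0.4, 1014/626) = 3.75 servings → $5.25.
chicken breast only: max(1.5/0.6, 1014/273) = 3.714 servings → $5.39.
avocado + chicken breast with both tight: 0.7466 servings and 2.002 servings → $3.95.
The minimum over all feasible corners is $3.95.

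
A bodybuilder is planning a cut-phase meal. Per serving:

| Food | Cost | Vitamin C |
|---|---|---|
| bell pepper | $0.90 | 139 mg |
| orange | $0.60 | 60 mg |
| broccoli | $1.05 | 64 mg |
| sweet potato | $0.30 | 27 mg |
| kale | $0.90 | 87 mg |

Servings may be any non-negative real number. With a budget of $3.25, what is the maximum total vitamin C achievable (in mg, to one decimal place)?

Vitamin C per dollar: bell pepper 154.4, orange 100, kale 96.67, sweet potato 90, broccoli 60.95.
With no serving limits, spend the whole cost allowance on bell pepper: $3.25 / $0.90 × 139 mg = 501.9 mg.

501.9 mg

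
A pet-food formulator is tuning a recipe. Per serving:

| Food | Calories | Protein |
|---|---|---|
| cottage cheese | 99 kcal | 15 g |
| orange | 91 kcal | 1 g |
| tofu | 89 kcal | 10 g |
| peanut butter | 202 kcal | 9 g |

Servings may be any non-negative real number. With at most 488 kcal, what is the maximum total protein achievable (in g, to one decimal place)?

73.9 g

Protein per kcal: cottage cheese 0.1515, tofu 0.1124, peanut butter 0.04455, orange 0.01099.
With no serving limits, spend the whole calories allowance on cottage cheese: 488 kcal / 99 kcal × 15 g = 73.9 g.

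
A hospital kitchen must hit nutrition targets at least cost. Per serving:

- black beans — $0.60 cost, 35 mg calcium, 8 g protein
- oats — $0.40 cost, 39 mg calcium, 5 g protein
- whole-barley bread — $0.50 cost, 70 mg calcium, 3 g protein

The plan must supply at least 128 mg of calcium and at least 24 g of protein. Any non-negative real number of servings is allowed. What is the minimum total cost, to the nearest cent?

Compare the cost at each extreme point of the feasible region.
black beans only: max(128/35, 24/8) = 3.657 servings → $2.19.
oats only: max(128/39, 24/5) = 4.8 servings → $1.92.
whole-barley bread only: max(128/70, 24/3) = 8 servings → $4.00.
black beans + oats with both tight: 2.161 servings and 1.343 servings → $1.83.
black beans + whole-barley bread with both tight: 2.848 servings and 0.4044 servings → $1.91.
oats + whole-barley bread: the both-tight solution has a negative serving — not a feasible corner.
So the least-cost plan costs $1.83.

$1.83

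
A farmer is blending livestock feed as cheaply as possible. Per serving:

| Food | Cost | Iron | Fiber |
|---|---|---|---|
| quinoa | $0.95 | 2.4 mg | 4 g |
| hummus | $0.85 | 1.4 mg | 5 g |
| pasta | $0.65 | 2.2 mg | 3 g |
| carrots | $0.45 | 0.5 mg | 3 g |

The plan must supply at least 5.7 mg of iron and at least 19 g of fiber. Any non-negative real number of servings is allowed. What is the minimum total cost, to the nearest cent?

quinoa only: max(5.7/2.4, 19/4) = 4.75 servings → $4.51.
hummus only: max(5.7/1.4, 19/5) = 4.071 servings → $3.46.
pasta only: max(5.7/2.2, 19/3) = 6.333 servings → $4.12.
carrots only: max(5.7/0.5, 19/3) = 11.4 servings → $5.13.
quinoa + hummus with both tight: 0.2969 servings and 3.562 servings → $3.31.
quinoa + pasta: intersection lies outside the first quadrant.
quinoa + carrots with both tight: 1.462 servings and 4.385 servings → $3.36.
hummus + pasta with both tight: 3.632 servings and 0.2794 servings → $3.27.
hummus + carrots with both targets exact would need a negative amount; discard.
pasta + carrots with both tight: 1.49 servings and 4.843 servings → $3.15.
So the least-cost plan costs $3.15.

$3.15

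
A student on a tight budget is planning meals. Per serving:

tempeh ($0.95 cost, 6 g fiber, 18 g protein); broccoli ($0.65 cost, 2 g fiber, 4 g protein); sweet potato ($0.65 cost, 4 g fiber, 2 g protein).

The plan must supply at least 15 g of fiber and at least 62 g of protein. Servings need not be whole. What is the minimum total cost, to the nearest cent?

$3.27

With two linear requirements the optimum uses one or two foods; enumerate the corners.
tempeh only: max(15/6, 62/18) = 3.444 servings → $3.27.
broccoli only: max(15/2, 62/4) = 15.5 servings → $10.07.
sweet potato only: max(15/4, 62/2) = 31 servings → $20.15.
tempeh + broccoli with both targets exact would need a negative amount; discard.
tempeh + sweet potato: the both-tight solution has a negative serving — not a feasible corner.
broccoli + sweet potato with both targets exact would need a negative amount; discard.
Cheapest feasible corner: $3.27.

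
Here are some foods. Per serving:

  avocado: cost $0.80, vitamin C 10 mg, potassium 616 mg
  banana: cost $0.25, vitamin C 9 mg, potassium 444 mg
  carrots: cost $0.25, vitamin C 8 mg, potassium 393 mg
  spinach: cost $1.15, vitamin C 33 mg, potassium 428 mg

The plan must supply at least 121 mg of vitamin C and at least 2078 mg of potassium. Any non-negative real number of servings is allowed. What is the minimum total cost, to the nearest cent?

At the optimum either one food covers both requirements or two foods hit both targets exactly; no other combination can be cheaper.
avocado only: max(121/10, 2078/616) = 12.1 servings → $9.68.
banana only: max(121/9, 2078/444) = 13.44 servings → $3.36.
carrots only: max(121/8, 2078/393) = 15.12 servings → $3.78.
spinach only: max(121/33, 2078/428) = 4.855 servings → $5.58.
avocado + banana: the both-tight solution has a negative serving — not a feasible corner.
avocado + carrots: intersection lies outside the first quadrant.
avocado + spinach with both tight: 1.046 servings and 3.35 servings → $4.69.
banana + carrots with both targets exact would need a negative amount; discard.
banana + spinach with both tight: 1.554 servings and 3.243 servings → $4.12.
carrots + spinach with both tight: 1.759 servings and 3.24 servings → $4.17.
Cheapest feasible corner: $3.36.

$3.36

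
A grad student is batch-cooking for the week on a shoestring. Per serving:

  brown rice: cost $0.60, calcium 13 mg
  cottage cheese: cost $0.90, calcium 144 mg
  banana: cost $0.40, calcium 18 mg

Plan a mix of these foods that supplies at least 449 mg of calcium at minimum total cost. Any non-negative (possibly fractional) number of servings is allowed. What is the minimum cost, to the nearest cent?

Cost per mg of calcium: cottage cheese $0.0063, banana $0.0222, brown rice $0.0462.
With no serving limits, use only cottage cheese: 449 mg / 144 mg = 3.118 servings × $0.90 = $2.81.

$2.81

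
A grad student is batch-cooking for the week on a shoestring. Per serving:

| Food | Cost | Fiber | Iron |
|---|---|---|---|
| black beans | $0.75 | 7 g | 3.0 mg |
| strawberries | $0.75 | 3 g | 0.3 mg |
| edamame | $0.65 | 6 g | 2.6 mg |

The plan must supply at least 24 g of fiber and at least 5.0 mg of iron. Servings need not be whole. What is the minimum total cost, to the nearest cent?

$2.57

Compare the cost at each extreme point of the feasible region.
black beans only: max(24/7, 5.0/3.0) = 3.429 servings → $2.57.
strawberries only: max(24/3, 5.0/0.3) = 16.67 servings → $12.50.
edamame only: max(24/6, 5.0/2.6) = 4 servings → $2.60.
black beans + strawberries with both tight: 1.13 servings and 5.362 servings → $4.87.
black beans + edamame: intersection lies outside the first quadrant.
strawberries + edamame with both tight: 5.4 servings and 1.3 servings → $4.89.
The minimum over all feasible corners is $2.57.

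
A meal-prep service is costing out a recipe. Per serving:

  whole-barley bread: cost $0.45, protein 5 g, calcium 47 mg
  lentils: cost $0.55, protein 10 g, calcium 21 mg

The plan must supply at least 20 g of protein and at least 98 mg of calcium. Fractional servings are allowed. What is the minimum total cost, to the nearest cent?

$1.37

This is a tiny linear program; its minimum lies at a vertex of the feasible set. List the vertices and price them.
whole-barley bread only: max(20/5, 98/47) = 4 servings → $1.80.
lentils only: max(20/10, 98/21) = 4.667 servings → $2.57.
whole-barley bread + lentils with both tight: 1.534 servings and 1.233 servings → $1.37.
The minimum over all feasible corners is $1.37.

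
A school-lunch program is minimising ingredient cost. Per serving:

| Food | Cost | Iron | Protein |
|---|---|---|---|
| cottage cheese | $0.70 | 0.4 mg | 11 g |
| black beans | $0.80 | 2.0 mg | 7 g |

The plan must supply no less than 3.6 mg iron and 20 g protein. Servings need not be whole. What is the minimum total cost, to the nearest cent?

Minimising a linear cost over {iron ≥ 3.6, protein ≥ 20, servings ≥ 0} — the optimum is at a vertex, using one or two foods.
cottage cheese only: max(3.6/0.4, 20/11) = 9 servings → $6.30.
black beans only: max(3.6/2.0, 20/7) = 2.857 servings → $2.29.
cottage cheese + black beans with both tight: 0.7708 servings and 1.646 servings → $1.86.
Cheapest feasible corner: $1.86.

$1.86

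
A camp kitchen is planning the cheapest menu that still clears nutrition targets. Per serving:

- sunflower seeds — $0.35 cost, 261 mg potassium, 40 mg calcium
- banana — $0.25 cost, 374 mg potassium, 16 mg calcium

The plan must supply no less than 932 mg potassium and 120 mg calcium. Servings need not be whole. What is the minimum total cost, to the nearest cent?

An LP optimum is at a vertex; with two nutrient constraints at most two foods are used. Check each candidate.
sunflower seeds only: max(932/261, 120/40) = 3.571 servings → $1.25.
banana only: max(932/374, 120/16) = 7.5 servings → $1.88.
sunflower seeds + banana with both tight: 2.779 servings and 0.5527 servings → $1.11.
The minimum over all feasible corners is $1.11.

$1.11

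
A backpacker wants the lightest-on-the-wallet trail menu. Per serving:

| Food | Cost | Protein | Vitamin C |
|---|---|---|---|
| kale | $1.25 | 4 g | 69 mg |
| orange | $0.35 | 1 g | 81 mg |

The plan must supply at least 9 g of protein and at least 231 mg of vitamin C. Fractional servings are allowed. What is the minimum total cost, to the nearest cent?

With two linear requirements the optimum uses one or two foods; enumerate the corners.
kale only: max(9/4, 231/69) = 3.348 servings → $4.18.
orange only: max(9/1, 231/81) = 9 servings → $3.15.
kale + orange with both tight: 1.953 servings and 1.188 servings → $2.86.
So the least-cost plan costs $2.86.

$2.86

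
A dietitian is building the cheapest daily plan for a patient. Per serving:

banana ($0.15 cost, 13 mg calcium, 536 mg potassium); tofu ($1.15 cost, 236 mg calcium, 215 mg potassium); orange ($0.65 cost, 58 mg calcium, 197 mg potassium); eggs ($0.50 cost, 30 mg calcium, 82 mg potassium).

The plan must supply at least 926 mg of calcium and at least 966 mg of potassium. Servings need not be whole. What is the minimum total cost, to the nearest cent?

With two linear requirements the optimum uses one or two foods; enumerate the corners.
banana only: max(926/13, 966/536) = 71.23 servings → $10.68.
tofu only: max(926/236, 966/215) = 4.493 servings → $5.17.
orange only: max(926/58, 966/197) = 15.97 servings → $10.38.
eggs only: max(926/30, 966/82) = 30.87 servings → $15.43.
banana + tofu with both tight: 0.2335 servings and 3.911 servings → $4.53.
banana + orange: the both-tight solution has a negative serving — not a feasible corner.
banana + eggs with both targets exact would need a negative amount; discard.
tofu + orange with both tight: 3.715 servings and 0.849 servings → $4.82.
tofu + eggs with both tight: 3.639 servings and 2.239 servings → $5.30.
orange + eggs: intersection lies outside the first quadrant.
The minimum over all feasible corners is $4.53.

$4.53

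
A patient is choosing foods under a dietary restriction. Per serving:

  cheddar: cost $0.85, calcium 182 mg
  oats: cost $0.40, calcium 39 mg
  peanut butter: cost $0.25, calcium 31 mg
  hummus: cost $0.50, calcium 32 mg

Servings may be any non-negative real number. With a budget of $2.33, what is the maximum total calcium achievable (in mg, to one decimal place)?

Calcium per dollar: cheddar 214.1, peanut butter 124, oats 97.5, hummus 64.
With no serving limits, spend the whole cost allowance on cheddar: $2.33 / $0.85 × 182 mg = 498.9 mg.

498.9 mg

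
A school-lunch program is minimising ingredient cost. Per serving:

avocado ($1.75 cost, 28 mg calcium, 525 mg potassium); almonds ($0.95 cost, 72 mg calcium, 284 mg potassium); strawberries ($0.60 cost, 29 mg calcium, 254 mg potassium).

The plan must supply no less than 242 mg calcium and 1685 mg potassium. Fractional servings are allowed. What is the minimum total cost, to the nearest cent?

$4.33

A basic optimal solution has at most two foods positive. Try each food alone and each pair with both targets met exactly.
avocado only: max(242/28, 1685/525) = 8.643 servings → $15.12.
almonds only: max(242/72, 1685/284) = 5.933 servings → $5.64.
strawberries only: max(242/29, 1685/254) = 8.345 servings → $5.01.
avocado + almonds with both tight: 1.762 servings and 2.676 servings → $5.63.
avocado + strawberries: the both-tight solution has a negative serving — not a feasible corner.
almonds + strawberries with both tight: 1.254 servings and 5.232 servings → $4.33.
The minimum over all feasible corners is $4.33.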